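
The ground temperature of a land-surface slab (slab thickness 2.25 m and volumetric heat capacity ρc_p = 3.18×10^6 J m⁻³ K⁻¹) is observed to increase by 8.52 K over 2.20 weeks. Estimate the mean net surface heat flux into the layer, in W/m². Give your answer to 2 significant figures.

46

Areal heat capacity C = ρc_p × D = 3.18×10^6 × 2.25 = 7.16×10^6 J m⁻² K⁻¹.
Required heat per unit area: Q = C ΔT = 7.16×10^6 × 8.52 = 6.10×10^7 J/m².
Flux F = Q / Δt = 6.10×10^7 / 1.33×10^6 s = 45.8 W/m².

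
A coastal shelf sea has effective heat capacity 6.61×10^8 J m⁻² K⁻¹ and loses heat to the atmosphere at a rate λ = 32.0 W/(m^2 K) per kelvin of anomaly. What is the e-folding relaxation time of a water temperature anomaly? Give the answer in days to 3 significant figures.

Areal heat capacity C = 6.61×10^8 J m⁻² K⁻¹ (given).
Relaxation time τ = C / λ = 6.61×10^8 / 32.0 = 2.07×10^7 s.
In days: 2.07×10^7 s / (86400 s/day) = 239 days.

239 days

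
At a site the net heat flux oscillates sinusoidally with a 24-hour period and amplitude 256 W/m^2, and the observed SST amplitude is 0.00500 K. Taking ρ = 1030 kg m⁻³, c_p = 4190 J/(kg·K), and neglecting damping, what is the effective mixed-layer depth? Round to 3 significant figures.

ω = 2π / 86400 s = 7.27×10^-5 s⁻¹.
Required C = F₀ / (A ω) = 256 / (0.00500 × 7.27×10^-5) = 7.04×10^8 J/(m²·K).
D = C / (ρ c_p) = 7.04×10^8 / (1030 × 4190) = 163 m.

163 m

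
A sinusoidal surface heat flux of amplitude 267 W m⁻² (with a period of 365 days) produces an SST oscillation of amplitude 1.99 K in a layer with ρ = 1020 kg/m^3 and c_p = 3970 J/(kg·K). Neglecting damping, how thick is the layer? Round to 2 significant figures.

ω = 2π / 3.15×10^7 s = 1.99×10^-7 s⁻¹.
Required C = F₀ / (A ω) = 267 / (1.99 × 1.99×10^-7) = 6.73×10^8 J/(m²·K).
D = C / (ρ c_p) = 6.73×10^8 / (1020 × 3970) = 166 m.

170 m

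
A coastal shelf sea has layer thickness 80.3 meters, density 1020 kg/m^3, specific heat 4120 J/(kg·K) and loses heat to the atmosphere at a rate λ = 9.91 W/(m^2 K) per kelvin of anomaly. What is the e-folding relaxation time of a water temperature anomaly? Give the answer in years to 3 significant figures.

Areal heat capacity C = ρ c_p D = 1020 × 4120 × 80.3 = 3.37×10^8 J m⁻² K⁻¹.
Relaxation time τ = C / λ = 3.37×10^8 / 9.91 = 3.41×10^7 s.
In years: 3.41×10^7 s / (3.156×10^7 s/year) = 1.08 years.

1.08 years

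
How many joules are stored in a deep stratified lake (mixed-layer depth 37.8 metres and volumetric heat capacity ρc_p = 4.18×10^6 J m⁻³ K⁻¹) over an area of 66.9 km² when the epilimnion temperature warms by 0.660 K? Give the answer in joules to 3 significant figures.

Areal heat capacity C = ρc_p × D = 4.18×10^6 × 37.8 = 1.58×10^8 J/(m^2 K).
Heat per unit area: q = C ΔT = 1.58×10^8 × 0.660 = 1.04×10^8 J/m².
Total heat: Q = q × A = 1.04×10^8 × (66.9 × 10⁶ m²) = 6.98×10^15 J.

6.98×10^15 J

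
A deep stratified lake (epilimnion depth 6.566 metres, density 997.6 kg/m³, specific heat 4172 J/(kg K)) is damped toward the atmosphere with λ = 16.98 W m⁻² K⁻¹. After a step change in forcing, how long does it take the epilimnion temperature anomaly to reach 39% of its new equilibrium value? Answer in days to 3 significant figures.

Areal heat capacity C = ρ c_p D = 997.6 × 4172 × 6.566 = 2.73×10^7 J m⁻² K⁻¹.
τ = C / λ = 2.73×10^7 / 16.98 = 1.61×10^6 s.
Fraction reached: 1 − e^(−t/τ) = 0.39 ⇒ t = −τ ln(1 − 0.39) = τ × 0.494.
t = 7.96×10^5 s = 9.21 days.

9.21 days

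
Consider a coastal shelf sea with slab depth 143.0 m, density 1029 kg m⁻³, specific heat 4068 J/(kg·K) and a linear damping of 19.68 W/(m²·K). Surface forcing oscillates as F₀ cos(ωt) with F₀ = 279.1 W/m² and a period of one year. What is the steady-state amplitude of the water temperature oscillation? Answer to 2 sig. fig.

Areal heat capacity C = ρ c_p D = 1029 × 4068 × 143.0 = 5.99×10^8 J m⁻² K⁻¹.
Angular frequency ω = 2π / T = 2π / 3.15×10^7 s = 1.99×10^-7 s⁻¹.
√((Cω)² + λ²) = √((119)² + 19.68²) = 121 W/(m²·K).
Amplitude A = F₀ / √((Cω)²+λ²) = 279.1 / 121 = 2.31 K.

2.3 K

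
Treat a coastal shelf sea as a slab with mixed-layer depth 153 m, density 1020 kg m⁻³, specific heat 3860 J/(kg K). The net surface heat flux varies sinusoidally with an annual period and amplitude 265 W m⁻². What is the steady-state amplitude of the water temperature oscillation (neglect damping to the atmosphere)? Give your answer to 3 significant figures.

Areal heat capacity C = ρ c_p D = 1020 × 3860 × 153 = 6.02×10^8 J m⁻² K⁻¹.
Angular frequency ω = 2π / T = 2π / 3.15×10^7 s = 1.99×10^-7 s⁻¹.
Cω = 6.02×10^8 × 1.99×10^-7 = 120 W/(m²·K).
Amplitude A = F₀ / (Cω) = 265 / 120 = 2.21 K.

2.21 K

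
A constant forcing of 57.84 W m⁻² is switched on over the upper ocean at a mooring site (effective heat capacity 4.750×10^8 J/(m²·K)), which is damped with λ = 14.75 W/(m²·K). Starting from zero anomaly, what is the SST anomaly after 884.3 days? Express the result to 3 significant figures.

3.56 K

Areal heat capacity C = 4.750×10^8 J/(m²·K) (given).
τ = C / λ = 4.75×10^8 / 14.75 = 3.22×10^7 s.
Equilibrium anomaly ΔT_eq = F / λ = 57.84 / 14.75 = 3.92 K.
t = 884.3 days = 7.64×10^7 s, so t/τ = 2.37.
ΔT(t) = ΔT_eq (1 − e^(−t/τ)) = 3.92 × (1 − e^−2.37) = 3.56 K.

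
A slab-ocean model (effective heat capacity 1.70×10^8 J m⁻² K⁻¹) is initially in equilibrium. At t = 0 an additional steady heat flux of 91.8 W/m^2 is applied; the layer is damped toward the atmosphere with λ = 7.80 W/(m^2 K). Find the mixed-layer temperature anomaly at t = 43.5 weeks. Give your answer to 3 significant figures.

Areal heat capacity C = 1.70×10^8 J m⁻² K⁻¹ (given).
τ = C / λ = 1.70×10^8 / 7.80 = 2.18×10^7 s.
Equilibrium anomaly ΔT_eq = F / λ = 91.8 / 7.80 = 11.8 K.
t = 43.5 weeks = 2.63×10^7 s, so t/τ = 1.21.
ΔT(t) = ΔT_eq (1 − e^(−t/τ)) = 11.8 × (1 − e^−1.21) = 8.25 K.

8.25 K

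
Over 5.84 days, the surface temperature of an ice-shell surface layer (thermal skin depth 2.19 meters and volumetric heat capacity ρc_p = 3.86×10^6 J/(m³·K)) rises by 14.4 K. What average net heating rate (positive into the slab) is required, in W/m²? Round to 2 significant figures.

Areal heat capacity C = ρc_p × D = 3.86×10^6 × 2.19 = 8.45×10^6 J/(m^2 K).
Required heat per unit area: Q = C ΔT = 8.45×10^6 × 14.4 = 1.22×10^8 J/m².
Flux F = Q / Δt = 1.22×10^8 / 5.05×10^5 s = 241 W/m².

240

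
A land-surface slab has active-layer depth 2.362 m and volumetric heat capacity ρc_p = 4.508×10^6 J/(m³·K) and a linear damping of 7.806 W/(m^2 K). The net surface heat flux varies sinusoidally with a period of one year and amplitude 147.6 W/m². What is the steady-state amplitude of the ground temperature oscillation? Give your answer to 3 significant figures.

18.2 K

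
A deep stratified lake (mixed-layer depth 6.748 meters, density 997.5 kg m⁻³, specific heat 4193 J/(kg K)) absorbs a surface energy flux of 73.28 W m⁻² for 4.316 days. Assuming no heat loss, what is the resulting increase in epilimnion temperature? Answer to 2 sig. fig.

0.97 K

Areal heat capacity C = ρ c_p D = 997.5 × 4193 × 6.748 = 2.82×10^7 J/(m²·K).
Net heat input Q = F Δt = 73.28 × (4.316 days × 86400 s/day) = 2.73×10^7 J/m².
ΔT = Q / C = 2.73×10^7 / 2.82×10^7 = 0.968 K.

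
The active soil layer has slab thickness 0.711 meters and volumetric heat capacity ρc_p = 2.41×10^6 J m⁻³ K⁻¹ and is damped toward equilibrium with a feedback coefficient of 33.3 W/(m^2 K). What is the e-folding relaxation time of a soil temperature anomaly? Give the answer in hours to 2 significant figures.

14 hours

Areal heat capacity C = ρc_p × D = 2.41×10^6 × 0.711 = 1.71×10^6 J m⁻² K⁻¹.
Relaxation time τ = C / λ = 1.71×10^6 / 33.3 = 51500 s.
In hours: 51500 s / (3600 s/hour) = 14.3 hours.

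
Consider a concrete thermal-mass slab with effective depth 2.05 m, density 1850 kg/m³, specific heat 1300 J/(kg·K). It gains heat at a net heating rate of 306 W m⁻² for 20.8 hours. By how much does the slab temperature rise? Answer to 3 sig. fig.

Areal heat capacity C = ρ c_p D = 1850 × 1300 × 2.05 = 4.93×10^6 J/(m^2 K).
Net heat input Q = F Δt = 306 × (20.8 hours × 3600 s/hour) = 2.29×10^7 J/m².
ΔT = Q / C = 2.29×10^7 / 4.93×10^6 = 4.65 K.

4.65 K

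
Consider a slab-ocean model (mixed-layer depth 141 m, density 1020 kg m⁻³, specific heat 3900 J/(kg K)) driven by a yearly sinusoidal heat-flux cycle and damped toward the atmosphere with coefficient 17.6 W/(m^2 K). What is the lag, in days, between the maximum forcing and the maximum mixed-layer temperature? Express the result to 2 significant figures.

82 days

Areal heat capacity C = ρ c_p D = 1020 × 3900 × 141 = 5.61×10^8 J/(m²·K).
ω = 2π / 3.15×10^7 s = 1.99×10^-7 s⁻¹.
Phase lag φ = arctan(Cω/λ) = arctan(112/17.6) = 1.41 rad.
Time lag = φ / ω = 1.41 / 1.99×10^-7 = 7.10×10^6 s = 82.2 days.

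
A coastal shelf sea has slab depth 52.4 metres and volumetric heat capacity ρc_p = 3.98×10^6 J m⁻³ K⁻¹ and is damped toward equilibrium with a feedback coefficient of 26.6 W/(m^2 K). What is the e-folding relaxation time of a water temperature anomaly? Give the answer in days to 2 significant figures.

Areal heat capacity C = ρc_p × D = 3.98×10^6 × 52.4 = 2.09×10^8 J/(m²·K).
Relaxation time τ = C / λ = 2.09×10^8 / 26.6 = 7.84×10^6 s.
In days: 7.84×10^6 s / (86400 s/day) = 90.7 days.

91 days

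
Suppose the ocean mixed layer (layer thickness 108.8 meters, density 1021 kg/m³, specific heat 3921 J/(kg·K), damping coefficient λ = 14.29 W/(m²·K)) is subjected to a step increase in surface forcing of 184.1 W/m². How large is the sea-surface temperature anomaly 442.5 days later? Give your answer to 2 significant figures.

9.2 K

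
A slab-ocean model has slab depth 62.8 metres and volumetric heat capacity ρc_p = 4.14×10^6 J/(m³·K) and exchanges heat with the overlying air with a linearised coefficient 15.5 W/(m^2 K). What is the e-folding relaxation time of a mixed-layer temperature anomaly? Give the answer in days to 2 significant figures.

190 days

Areal heat capacity C = ρc_p × D = 4.14×10^6 × 62.8 = 2.60×10^8 J m⁻² K⁻¹.
Relaxation time τ = C / λ = 2.60×10^8 / 15.5 = 1.68×10^7 s.
In days: 1.68×10^7 s / (86400 s/day) = 194 days.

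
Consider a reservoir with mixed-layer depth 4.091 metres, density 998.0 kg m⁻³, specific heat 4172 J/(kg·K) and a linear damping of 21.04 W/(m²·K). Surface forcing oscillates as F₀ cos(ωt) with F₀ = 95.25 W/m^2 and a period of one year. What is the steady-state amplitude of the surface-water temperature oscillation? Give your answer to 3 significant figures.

4.47 K

Areal heat capacity C = ρ c_p D = 998.0 × 4172 × 4.091 = 1.70×10^7 J m⁻² K⁻¹.
Angular frequency ω = 2π / T = 2π / 3.15×10^7 s = 1.99×10^-7 s⁻¹.
√((Cω)² + λ²) = √((3.39)² + 21.04²) = 21.3 W/(m²·K).
Amplitude A = F₀ / √((Cω)²+λ²) = 95.25 / 21.3 = 4.47 K.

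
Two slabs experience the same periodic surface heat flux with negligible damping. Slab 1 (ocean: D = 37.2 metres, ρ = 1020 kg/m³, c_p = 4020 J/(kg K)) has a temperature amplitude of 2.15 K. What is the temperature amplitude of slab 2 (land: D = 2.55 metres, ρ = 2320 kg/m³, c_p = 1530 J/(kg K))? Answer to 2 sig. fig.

C_ocean = 1.53×10^8 J/(m²·K); C_land = 9.05×10^6 J/(m²·K).
A ∝ 1/C ⇒ A_land = A_ocean × C_ocean/C_land = 2.15 × 16.9 = 36.2 K.

36 K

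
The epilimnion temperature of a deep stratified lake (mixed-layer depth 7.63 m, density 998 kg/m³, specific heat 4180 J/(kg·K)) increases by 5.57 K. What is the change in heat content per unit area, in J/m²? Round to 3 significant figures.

1.77×10^8

Areal heat capacity C = ρ c_p D = 998 × 4180 × 7.63 = 3.18×10^7 J m⁻² K⁻¹.
ΔQ = C ΔT = 3.18×10^7 × 5.57 = 1.77×10^8 J/m².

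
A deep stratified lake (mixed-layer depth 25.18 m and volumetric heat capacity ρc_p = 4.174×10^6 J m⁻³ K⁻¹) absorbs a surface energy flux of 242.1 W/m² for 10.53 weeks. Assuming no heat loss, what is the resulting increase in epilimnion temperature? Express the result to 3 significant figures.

14.7 K

Areal heat capacity C = ρc_p × D = 4.174×10^6 × 25.18 = 1.05×10^8 J/(m²·K).
Net heat input Q = F Δt = 242.1 × (10.53 weeks × 6.048×10^5 s/week) = 1.54×10^9 J/m².
ΔT = Q / C = 1.54×10^9 / 1.05×10^8 = 14.7 K.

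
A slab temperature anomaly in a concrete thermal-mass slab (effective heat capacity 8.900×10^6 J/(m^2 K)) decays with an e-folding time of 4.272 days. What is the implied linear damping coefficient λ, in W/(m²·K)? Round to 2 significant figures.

Areal heat capacity C = 8.900×10^6 J/(m^2 K) (given).
τ = 4.272 days = 3.69×10^5 s.
λ = C / τ = 8.90×10^6 / 3.69×10^5 = 24.1 W/(m²·K).

24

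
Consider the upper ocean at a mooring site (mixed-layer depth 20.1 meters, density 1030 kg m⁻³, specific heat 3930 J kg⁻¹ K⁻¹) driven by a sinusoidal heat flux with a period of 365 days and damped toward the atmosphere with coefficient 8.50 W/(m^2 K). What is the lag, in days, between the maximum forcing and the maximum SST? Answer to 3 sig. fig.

Areal heat capacity C = ρ c_p D = 1030 × 3930 × 20.1 = 8.14×10^7 J/(m²·K).
ω = 2π / 3.15×10^7 s = 1.99×10^-7 s⁻¹.
Phase lag φ = arctan(Cω/λ) = arctan(16.2/8.50) = 1.09 rad.
Time lag = φ / ω = 1.09 / 1.99×10^-7 = 5.46×10^6 s = 63.2 days.

63.2 days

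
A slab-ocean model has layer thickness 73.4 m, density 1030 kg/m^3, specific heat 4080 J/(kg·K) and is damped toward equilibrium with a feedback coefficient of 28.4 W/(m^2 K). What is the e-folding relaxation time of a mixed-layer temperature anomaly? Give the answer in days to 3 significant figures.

126 days

Areal heat capacity C = ρ c_p D = 1030 × 4080 × 73.4 = 3.08×10^8 J/(m^2 K).
Relaxation time τ = C / λ = 3.08×10^8 / 28.4 = 1.09×10^7 s.
In days: 1.09×10^7 s / (86400 s/day) = 126 days.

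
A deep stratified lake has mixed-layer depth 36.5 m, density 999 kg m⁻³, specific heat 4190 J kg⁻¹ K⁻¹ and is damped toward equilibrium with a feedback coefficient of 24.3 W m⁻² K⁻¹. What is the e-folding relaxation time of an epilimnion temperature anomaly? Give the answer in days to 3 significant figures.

Areal heat capacity C = ρ c_p D = 999 × 4190 × 36.5 = 1.53×10^8 J/(m²·K).
Relaxation time τ = C / λ = 1.53×10^8 / 24.3 = 6.29×10^6 s.
In days: 6.29×10^6 s / (86400 s/day) = 72.8 days.

72.8 days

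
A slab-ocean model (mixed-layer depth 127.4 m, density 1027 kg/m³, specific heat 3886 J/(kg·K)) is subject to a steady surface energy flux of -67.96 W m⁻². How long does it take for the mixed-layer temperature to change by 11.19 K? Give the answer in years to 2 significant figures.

2.7 years

Areal heat capacity C = ρ c_p D = 1027 × 3886 × 127.4 = 5.08×10^8 J/(m^2 K).
Time required: Δt = C ΔT / F = 5.08×10^8 × -11.19 / -67.96 = 8.37×10^7 s.
In years: 8.37×10^7 s / (3.156×10^7 s/year) = 2.65 years.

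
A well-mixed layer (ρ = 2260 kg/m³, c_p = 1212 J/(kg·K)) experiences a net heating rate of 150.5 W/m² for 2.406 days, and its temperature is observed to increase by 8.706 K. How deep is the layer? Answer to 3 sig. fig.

1.31 m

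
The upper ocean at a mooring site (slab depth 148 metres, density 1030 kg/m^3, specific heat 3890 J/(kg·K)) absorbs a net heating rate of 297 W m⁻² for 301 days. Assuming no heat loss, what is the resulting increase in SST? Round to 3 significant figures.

13.0 K

Areal heat capacity C = ρ c_p D = 1030 × 3890 × 148 = 5.93×10^8 J m⁻² K⁻¹.
Net heat input Q = F Δt = 297 × (301 days × 86400 s/day) = 7.72×10^9 J/m².
ΔT = Q / C = 7.72×10^9 / 5.93×10^8 = 13.0 K.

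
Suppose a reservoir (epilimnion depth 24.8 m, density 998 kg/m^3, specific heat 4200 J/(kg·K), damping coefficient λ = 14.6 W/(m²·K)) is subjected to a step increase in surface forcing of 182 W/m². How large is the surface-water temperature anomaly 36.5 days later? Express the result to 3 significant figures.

4.46 K

Areal heat capacity C = ρ c_p D = 998 × 4200 × 24.8 = 1.04×10^8 J/(m²·K).
τ = C / λ = 1.04×10^8 / 14.6 = 7.12×10^6 s.
Equilibrium anomaly ΔT_eq = F / λ = 182 / 14.6 = 12.5 K.
t = 36.5 days = 3.15×10^6 s, so t/τ = 0.443.
ΔT(t) = ΔT_eq (1 − e^(−t/τ)) = 12.5 × (1 − e^−0.443) = 4.46 K.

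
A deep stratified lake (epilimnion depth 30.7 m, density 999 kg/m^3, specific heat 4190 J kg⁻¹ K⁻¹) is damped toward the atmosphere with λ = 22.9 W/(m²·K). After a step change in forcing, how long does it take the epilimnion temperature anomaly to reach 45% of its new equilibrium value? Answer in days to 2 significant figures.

39 days

Areal heat capacity C = ρ c_p D = 999 × 4190 × 30.7 = 1.29×10^8 J/(m²·K).
τ = C / λ = 1.29×10^8 / 22.9 = 5.61×10^6 s.
Fraction reached: 1 − e^(−t/τ) = 0.45 ⇒ t = −τ ln(1 − 0.45) = τ × 0.598.
t = 3.35×10^6 s = 38.8 days.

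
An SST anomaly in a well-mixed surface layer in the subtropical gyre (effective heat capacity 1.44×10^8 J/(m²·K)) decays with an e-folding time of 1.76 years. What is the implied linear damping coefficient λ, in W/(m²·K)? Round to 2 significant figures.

Areal heat capacity C = 1.44×10^8 J/(m²·K) (given).
τ = 1.76 years = 5.55×10^7 s.
λ = C / τ = 1.44×10^8 / 5.55×10^7 = 2.59 W/(m²·K).

2.6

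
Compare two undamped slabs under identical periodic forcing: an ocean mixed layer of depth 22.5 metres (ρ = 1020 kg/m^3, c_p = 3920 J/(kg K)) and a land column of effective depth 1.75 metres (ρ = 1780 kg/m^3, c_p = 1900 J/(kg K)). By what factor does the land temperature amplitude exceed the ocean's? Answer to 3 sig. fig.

15.2

C_ocean = 1020 × 3920 × 22.5 = 9.00×10^7 J/(m²·K).
C_land = 1780 × 1900 × 1.75 = 5.92×10^6 J/(m²·K).
Undamped amplitude ∝ 1/C, so A_land/A_ocean = C_ocean/C_land = 15.2.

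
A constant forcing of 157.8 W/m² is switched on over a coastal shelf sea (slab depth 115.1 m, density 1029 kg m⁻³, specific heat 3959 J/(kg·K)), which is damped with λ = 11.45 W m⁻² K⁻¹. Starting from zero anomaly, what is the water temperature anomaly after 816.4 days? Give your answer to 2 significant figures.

Areal heat capacity C = ρ c_p D = 1029 × 3959 × 115.1 = 4.69×10^8 J m⁻² K⁻¹.
τ = C / λ = 4.69×10^8 / 11.45 = 4.10×10^7 s.
Equilibrium anomaly ΔT_eq = F / λ = 157.8 / 11.45 = 13.8 K.
t = 816.4 days = 7.05×10^7 s, so t/τ = 1.72.
ΔT(t) = ΔT_eq (1 − e^(−t/τ)) = 13.8 × (1 − e^−1.72) = 11.3 K.

11 K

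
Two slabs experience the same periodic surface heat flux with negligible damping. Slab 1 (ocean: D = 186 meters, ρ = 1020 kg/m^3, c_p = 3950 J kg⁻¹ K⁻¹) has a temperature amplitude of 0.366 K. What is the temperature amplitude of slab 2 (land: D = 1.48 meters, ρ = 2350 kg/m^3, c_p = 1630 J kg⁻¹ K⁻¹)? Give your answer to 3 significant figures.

48.4 K

C_ocean = 7.49×10^8 J/(m²·K); C_land = 5.67×10^6 J/(m²·K).
A ∝ 1/C ⇒ A_land = A_ocean × C_ocean/C_land = 0.366 × 132 = 48.4 K.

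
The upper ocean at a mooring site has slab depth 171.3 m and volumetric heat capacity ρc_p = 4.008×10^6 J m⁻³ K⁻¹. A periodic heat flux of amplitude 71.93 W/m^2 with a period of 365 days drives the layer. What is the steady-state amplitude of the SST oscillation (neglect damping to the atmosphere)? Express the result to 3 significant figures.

Areal heat capacity C = ρc_p × D = 4.008×10^6 × 171.3 = 6.87×10^8 J/(m²·K).
Angular frequency ω = 2π / T = 2π / 3.15×10^7 s = 1.99×10^-7 s⁻¹.
Cω = 6.87×10^8 × 1.99×10^-7 = 137 W/(m²·K).
Amplitude A = F₀ / (Cω) = 71.93 / 137 = 0.526 K.

0.526 K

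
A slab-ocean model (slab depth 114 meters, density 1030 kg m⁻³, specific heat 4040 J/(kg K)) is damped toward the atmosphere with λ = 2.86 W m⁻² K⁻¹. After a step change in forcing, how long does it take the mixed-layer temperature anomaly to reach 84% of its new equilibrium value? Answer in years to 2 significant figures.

Areal heat capacity C = ρ c_p D = 1030 × 4040 × 114 = 4.74×10^8 J/(m²·K).
τ = C / λ = 4.74×10^8 / 2.86 = 1.66×10^8 s.
Fraction reached: 1 − e^(−t/τ) = 0.84 ⇒ t = −τ ln(1 − 0.84) = τ × 1.83.
t = 3.04×10^8 s = 9.63 years.

9.6 years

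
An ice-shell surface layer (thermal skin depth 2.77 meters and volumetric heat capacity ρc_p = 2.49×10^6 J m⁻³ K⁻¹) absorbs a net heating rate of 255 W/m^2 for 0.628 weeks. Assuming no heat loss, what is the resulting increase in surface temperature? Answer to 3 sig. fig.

Areal heat capacity C = ρc_p × D = 2.49×10^6 × 2.77 = 6.90×10^6 J/(m²·K).
Net heat input Q = F Δt = 255 × (0.628 weeks × 6.048×10^5 s/week) = 9.69×10^7 J/m².
ΔT = Q / C = 9.69×10^7 / 6.90×10^6 = 14.0 K.

14.0 K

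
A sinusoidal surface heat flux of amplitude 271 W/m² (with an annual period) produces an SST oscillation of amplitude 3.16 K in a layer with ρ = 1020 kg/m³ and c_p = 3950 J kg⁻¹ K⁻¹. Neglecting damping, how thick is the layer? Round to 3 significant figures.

ω = 2π / 3.15×10^7 s = 1.99×10^-7 s⁻¹.
Required C = F₀ / (A ω) = 271 / (3.16 × 1.99×10^-7) = 4.30×10^8 J/(m²·K).
D = C / (ρ c_p) = 4.30×10^8 / (1020 × 3950) = 107 m.

107 m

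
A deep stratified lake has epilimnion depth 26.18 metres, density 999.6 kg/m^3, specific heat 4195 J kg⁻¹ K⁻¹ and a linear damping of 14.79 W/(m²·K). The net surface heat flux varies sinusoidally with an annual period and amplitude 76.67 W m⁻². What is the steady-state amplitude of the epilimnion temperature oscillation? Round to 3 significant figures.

Areal heat capacity C = ρ c_p D = 999.6 × 4195 × 26.18 = 1.10×10^8 J m⁻² K⁻¹.
Angular frequency ω = 2π / T = 2π / 3.15×10^7 s = 1.99×10^-7 s⁻¹.
√((Cω)² + λ²) = √((21.9)² + 14.79²) = 26.4 W/(m²·K).
Amplitude A = F₀ / √((Cω)²+λ²) = 76.67 / 26.4 = 2.90 K.

2.90 K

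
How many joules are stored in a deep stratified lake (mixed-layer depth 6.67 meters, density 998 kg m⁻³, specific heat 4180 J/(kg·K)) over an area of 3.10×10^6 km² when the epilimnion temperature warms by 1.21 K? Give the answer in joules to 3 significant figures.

1.04×10^20 J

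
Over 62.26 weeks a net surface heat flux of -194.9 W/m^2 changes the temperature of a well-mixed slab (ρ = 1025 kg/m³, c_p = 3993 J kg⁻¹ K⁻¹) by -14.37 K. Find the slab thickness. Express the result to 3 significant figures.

125 m

Heat input Q = F Δt = -194.9 × 3.77×10^7 s = -7.34×10^9 J/m².
Required areal heat capacity C = Q / ΔT = 5.11×10^8 J/(m²·K).
Depth D = C / (ρ c_p) = 5.11×10^8 / (1025 × 3993) = 125 m.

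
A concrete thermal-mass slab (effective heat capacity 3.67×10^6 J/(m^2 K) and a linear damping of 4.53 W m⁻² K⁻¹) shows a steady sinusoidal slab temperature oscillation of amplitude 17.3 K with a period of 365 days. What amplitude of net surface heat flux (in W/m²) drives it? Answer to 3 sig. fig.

79.4

Areal heat capacity C = 3.67×10^6 J/(m^2 K) (given).
ω = 2π / 3.15×10^7 s = 1.99×10^-7 s⁻¹.
√((Cω)² + λ²) = √((0.731)² + 4.53²) = 4.59 W/(m²·K).
F₀ = A × √((Cω)²+λ²) = 17.3 × 4.59 = 79.4 W/m².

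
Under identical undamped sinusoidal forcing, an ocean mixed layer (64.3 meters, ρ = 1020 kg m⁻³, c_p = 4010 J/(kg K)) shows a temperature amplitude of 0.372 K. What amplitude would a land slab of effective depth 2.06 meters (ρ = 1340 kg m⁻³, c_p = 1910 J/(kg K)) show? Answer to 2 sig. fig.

19 K

C_ocean = 2.63×10^8 J/(m²·K); C_land = 5.27×10^6 J/(m²·K).
A ∝ 1/C ⇒ A_land = A_ocean × C_ocean/C_land = 0.372 × 49.9 = 18.6 K.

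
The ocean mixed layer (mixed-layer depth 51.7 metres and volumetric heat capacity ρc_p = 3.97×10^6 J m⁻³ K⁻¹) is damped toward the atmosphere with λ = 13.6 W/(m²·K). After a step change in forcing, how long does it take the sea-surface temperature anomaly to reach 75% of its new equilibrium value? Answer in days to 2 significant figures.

240 days

Areal heat capacity C = ρc_p × D = 3.97×10^6 × 51.7 = 2.05×10^8 J/(m²·K).
τ = C / λ = 2.05×10^8 / 13.6 = 1.51×10^7 s.
Fraction reached: 1 − e^(−t/τ) = 0.75 ⇒ t = −τ ln(1 − 0.75) = τ × 1.39.
t = 2.09×10^7 s = 242 days.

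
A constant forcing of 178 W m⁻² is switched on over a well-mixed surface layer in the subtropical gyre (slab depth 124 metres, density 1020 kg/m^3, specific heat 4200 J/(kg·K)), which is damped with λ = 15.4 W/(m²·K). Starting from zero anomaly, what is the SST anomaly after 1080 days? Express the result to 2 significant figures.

Areal heat capacity C = ρ c_p D = 1020 × 4200 × 124 = 5.31×10^8 J/(m^2 K).
τ = C / λ = 5.31×10^8 / 15.4 = 3.45×10^7 s.
Equilibrium anomaly ΔT_eq = F / λ = 178 / 15.4 = 11.6 K.
t = 1080 days = 9.33×10^7 s, so t/τ = 2.71.
ΔT(t) = ΔT_eq (1 − e^(−t/τ)) = 11.6 × (1 − e^−2.71) = 10.8 K.

11 K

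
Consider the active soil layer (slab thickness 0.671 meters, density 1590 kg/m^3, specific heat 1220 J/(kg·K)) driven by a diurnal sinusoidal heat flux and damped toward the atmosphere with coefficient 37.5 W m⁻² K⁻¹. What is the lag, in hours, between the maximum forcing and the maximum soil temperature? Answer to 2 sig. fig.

4.6 hours

Areal heat capacity C = ρ c_p D = 1590 × 1220 × 0.671 = 1.30×10^6 J m⁻² K⁻¹.
ω = 2π / 86400 s = 7.27×10^-5 s⁻¹.
Phase lag φ = arctan(Cω/λ) = arctan(94.7/37.5) = 1.19 rad.
Time lag = φ / ω = 1.19 / 7.27×10^-5 = 16400 s = 4.56 hours.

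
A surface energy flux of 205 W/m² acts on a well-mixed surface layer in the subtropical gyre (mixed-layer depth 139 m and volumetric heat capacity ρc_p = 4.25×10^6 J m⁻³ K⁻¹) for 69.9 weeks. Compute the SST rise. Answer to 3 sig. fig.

14.7 K

Areal heat capacity C = ρc_p × D = 4.25×10^6 × 139 = 5.91×10^8 J m⁻² K⁻¹.
Net heat input Q = F Δt = 205 × (69.9 weeks × 6.048×10^5 s/week) = 8.67×10^9 J/m².
ΔT = Q / C = 8.67×10^9 / 5.91×10^8 = 14.7 K.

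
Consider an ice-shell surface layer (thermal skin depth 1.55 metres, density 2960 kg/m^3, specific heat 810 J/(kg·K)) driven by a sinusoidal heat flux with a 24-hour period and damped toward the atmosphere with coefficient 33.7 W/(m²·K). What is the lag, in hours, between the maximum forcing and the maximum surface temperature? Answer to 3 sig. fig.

5.53 hours

Areal heat capacity C = ρ c_p D = 2960 × 810 × 1.55 = 3.72×10^6 J/(m^2 K).
ω = 2π / 86400 s = 7.27×10^-5 s⁻¹.
Phase lag φ = arctan(Cω/λ) = arctan(270/33.7) = 1.45 rad.
Time lag = φ / ω = 1.45 / 7.27×10^-5 = 19900 s = 5.53 hours.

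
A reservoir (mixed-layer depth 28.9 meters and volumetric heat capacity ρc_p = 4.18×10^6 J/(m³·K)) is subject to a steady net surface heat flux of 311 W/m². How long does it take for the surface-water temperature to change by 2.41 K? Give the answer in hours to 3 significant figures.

260 hours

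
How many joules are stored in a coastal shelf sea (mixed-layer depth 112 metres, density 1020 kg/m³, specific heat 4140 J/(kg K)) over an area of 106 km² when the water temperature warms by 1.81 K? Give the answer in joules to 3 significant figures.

Areal heat capacity C = ρ c_p D = 1020 × 4140 × 112 = 4.73×10^8 J/(m^2 K).
Heat per unit area: q = C ΔT = 4.73×10^8 × 1.81 = 8.56×10^8 J/m².
Total heat: Q = q × A = 8.56×10^8 × (106 × 10⁶ m²) = 9.07×10^16 J.

9.07×10^16 J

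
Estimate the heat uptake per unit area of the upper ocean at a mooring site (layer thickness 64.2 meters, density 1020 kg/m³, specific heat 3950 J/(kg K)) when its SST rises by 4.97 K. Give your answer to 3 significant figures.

Areal heat capacity C = ρ c_p D = 1020 × 3950 × 64.2 = 2.59×10^8 J/(m²·K).
ΔQ = C ΔT = 2.59×10^8 × 4.97 = 1.29×10^9 J/m².

1.29×10^9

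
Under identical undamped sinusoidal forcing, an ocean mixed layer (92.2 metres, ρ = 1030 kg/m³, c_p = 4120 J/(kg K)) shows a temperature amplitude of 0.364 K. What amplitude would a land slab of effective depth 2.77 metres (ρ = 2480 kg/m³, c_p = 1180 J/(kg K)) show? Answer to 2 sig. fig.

18 K

C_ocean = 3.91×10^8 J/(m²·K); C_land = 8.11×10^6 J/(m²·K).
A ∝ 1/C ⇒ A_land = A_ocean × C_ocean/C_land = 0.364 × 48.3 = 17.6 K.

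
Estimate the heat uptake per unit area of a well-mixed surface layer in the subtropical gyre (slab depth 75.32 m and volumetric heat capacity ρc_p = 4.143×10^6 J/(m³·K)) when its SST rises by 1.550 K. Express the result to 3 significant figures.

4.84×10^8

Areal heat capacity C = ρc_p × D = 4.143×10^6 × 75.32 = 3.12×10^8 J/(m²·K).
ΔQ = C ΔT = 3.12×10^8 × 1.550 = 4.84×10^8 J/m².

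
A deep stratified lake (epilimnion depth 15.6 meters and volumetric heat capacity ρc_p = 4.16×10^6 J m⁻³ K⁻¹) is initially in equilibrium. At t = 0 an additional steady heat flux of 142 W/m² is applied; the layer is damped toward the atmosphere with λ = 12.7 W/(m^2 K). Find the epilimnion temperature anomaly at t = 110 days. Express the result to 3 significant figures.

Areal heat capacity C = ρc_p × D = 4.16×10^6 × 15.6 = 6.49×10^7 J/(m²·K).
τ = C / λ = 6.49×10^7 / 12.7 = 5.11×10^6 s.
Equilibrium anomaly ΔT_eq = F / λ = 142 / 12.7 = 11.2 K.
t = 110 days = 9.50×10^6 s, so t/τ = 1.86.
ΔT(t) = ΔT_eq (1 − e^(−t/τ)) = 11.2 × (1 − e^−1.86) = 9.44 K.

9.44 K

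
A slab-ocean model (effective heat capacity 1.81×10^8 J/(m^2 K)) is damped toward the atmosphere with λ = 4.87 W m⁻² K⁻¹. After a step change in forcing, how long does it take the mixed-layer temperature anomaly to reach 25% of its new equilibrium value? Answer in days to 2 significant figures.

Areal heat capacity C = 1.81×10^8 J/(m^2 K) (given).
τ = C / λ = 1.81×10^8 / 4.87 = 3.72×10^7 s.
Fraction reached: 1 − e^(−t/τ) = 0.25 ⇒ t = −τ ln(1 − 0.25) = τ × 0.288.
t = 1.07×10^7 s = 124 days.

120 days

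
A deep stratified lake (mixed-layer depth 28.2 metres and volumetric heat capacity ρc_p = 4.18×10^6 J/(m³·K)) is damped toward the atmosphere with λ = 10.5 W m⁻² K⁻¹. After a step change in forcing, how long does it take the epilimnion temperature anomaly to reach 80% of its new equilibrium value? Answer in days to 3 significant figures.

209 days

Areal heat capacity C = ρc_p × D = 4.18×10^6 × 28.2 = 1.18×10^8 J m⁻² K⁻¹.
τ = C / λ = 1.18×10^8 / 10.5 = 1.12×10^7 s.
Fraction reached: 1 − e^(−t/τ) = 0.80 ⇒ t = −τ ln(1 − 0.80) = τ × 1.61.
t = 1.81×10^7 s = 209 days.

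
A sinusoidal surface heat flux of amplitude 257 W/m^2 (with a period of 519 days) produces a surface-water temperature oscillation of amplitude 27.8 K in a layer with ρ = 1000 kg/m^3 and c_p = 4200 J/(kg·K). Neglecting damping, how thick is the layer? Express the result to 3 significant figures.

ω = 2π / 4.48×10^7 s = 1.40×10^-7 s⁻¹.
Required C = F₀ / (A ω) = 257 / (27.8 × 1.40×10^-7) = 6.60×10^7 J/(m²·K).
D = C / (ρ c_p) = 6.60×10^7 / (1000 × 4200) = 15.7 m.

15.7 m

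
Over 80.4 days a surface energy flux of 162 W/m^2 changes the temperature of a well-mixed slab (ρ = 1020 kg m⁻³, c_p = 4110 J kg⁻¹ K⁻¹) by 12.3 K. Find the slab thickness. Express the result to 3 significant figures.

21.8 m

Heat input Q = F Δt = 162 × 6.95×10^6 s = 1.13×10^9 J/m².
Required areal heat capacity C = Q / ΔT = 9.15×10^7 J/(m²·K).
Depth D = C / (ρ c_p) = 9.15×10^7 / (1020 × 4110) = 21.8 m.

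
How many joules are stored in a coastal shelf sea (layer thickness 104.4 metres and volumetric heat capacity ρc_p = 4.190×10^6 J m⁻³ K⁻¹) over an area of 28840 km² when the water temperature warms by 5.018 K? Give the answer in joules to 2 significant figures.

Areal heat capacity C = ρc_p × D = 4.190×10^6 × 104.4 = 4.37×10^8 J/(m²·K).
Heat per unit area: q = C ΔT = 4.37×10^8 × 5.018 = 2.20×10^9 J/m².
Total heat: Q = q × A = 2.20×10^9 × (28840 × 10⁶ m²) = 6.33×10^19 J.

6.3×10^19 J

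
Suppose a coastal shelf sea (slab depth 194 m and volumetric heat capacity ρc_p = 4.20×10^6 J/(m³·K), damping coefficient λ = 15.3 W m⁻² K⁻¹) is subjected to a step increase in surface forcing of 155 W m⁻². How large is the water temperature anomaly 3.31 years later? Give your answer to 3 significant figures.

8.71 K

Areal heat capacity C = ρc_p × D = 4.20×10^6 × 194 = 8.15×10^8 J m⁻² K⁻¹.
τ = C / λ = 8.15×10^8 / 15.3 = 5.33×10^7 s.
Equilibrium anomaly ΔT_eq = F / λ = 155 / 15.3 = 10.1 K.
t = 3.31 years = 1.04×10^8 s, so t/τ = 1.96.
ΔT(t) = ΔT_eq (1 − e^(−t/τ)) = 10.1 × (1 − e^−1.96) = 8.71 K.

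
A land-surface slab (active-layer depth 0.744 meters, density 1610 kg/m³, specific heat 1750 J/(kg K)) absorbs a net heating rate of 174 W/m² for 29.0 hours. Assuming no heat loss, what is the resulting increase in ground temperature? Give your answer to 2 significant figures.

8.7 K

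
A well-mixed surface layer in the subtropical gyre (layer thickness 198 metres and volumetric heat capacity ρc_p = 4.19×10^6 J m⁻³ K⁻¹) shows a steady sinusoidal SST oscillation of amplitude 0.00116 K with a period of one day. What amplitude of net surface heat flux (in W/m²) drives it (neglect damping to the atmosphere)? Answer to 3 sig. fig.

Areal heat capacity C = ρc_p × D = 4.19×10^6 × 198 = 8.30×10^8 J/(m^2 K).
ω = 2π / 86400 s = 7.27×10^-5 s⁻¹.
Cω = 8.30×10^8 × 7.27×10^-5 = 60300 W/(m²·K).
F₀ = A × Cω = 0.00116 × 60300 = 70.0 W/m².

70.0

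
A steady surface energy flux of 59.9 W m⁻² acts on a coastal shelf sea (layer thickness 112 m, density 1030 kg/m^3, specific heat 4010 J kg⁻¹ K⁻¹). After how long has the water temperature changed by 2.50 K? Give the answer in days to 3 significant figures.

223 days

Areal heat capacity C = ρ c_p D = 1030 × 4010 × 112 = 4.63×10^8 J/(m^2 K).
Time required: Δt = C ΔT / F = 4.63×10^8 × 2.50 / 59.9 = 1.93×10^7 s.
In days: 1.93×10^7 s / (86400 s/day) = 223 days.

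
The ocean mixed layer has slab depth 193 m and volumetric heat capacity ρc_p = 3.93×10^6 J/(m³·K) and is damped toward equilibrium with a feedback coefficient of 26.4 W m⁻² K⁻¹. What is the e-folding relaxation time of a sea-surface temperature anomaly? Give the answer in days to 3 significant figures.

Areal heat capacity C = ρc_p × D = 3.93×10^6 × 193 = 7.58×10^8 J/(m²·K).
Relaxation time τ = C / λ = 7.58×10^8 / 26.4 = 2.87×10^7 s.
In days: 2.87×10^7 s / (86400 s/day) = 333 days.

333 days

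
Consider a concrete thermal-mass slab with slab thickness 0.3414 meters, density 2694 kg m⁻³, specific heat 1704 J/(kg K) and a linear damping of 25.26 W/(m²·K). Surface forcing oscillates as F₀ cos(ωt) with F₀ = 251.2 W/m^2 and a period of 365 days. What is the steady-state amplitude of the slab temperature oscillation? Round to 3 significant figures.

Areal heat capacity C = ρ c_p D = 2694 × 1704 × 0.3414 = 1.57×10^6 J/(m^2 K).
Angular frequency ω = 2π / T = 2π / 3.15×10^7 s = 1.99×10^-7 s⁻¹.
√((Cω)² + λ²) = √((0.312)² + 25.26²) = 25.3 W/(m²·K).
Amplitude A = F₀ / √((Cω)²+λ²) = 251.2 / 25.3 = 9.94 K.

9.94 K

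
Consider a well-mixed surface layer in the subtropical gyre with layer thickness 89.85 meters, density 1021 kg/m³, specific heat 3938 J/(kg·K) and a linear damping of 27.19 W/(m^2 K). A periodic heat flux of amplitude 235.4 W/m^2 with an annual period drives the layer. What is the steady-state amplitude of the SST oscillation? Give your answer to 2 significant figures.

3.1 K

Areal heat capacity C = ρ c_p D = 1021 × 3938 × 89.85 = 3.61×10^8 J m⁻² K⁻¹.
Angular frequency ω = 2π / T = 2π / 3.15×10^7 s = 1.99×10^-7 s⁻¹.
√((Cω)² + λ²) = √((72.0)² + 27.19²) = 76.9 W/(m²·K).
Amplitude A = F₀ / √((Cω)²+λ²) = 235.4 / 76.9 = 3.06 K.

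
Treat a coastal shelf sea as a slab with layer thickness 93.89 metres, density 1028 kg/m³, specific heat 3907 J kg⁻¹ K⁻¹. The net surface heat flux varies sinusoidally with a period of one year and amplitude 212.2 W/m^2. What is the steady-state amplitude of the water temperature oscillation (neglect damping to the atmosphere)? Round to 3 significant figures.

2.82 K

Areal heat capacity C = ρ c_p D = 1028 × 3907 × 93.89 = 3.77×10^8 J/(m^2 K).
Angular frequency ω = 2π / T = 2π / 3.15×10^7 s = 1.99×10^-7 s⁻¹.
Cω = 3.77×10^8 × 1.99×10^-7 = 75.1 W/(m²·K).
Amplitude A = F₀ / (Cω) = 212.2 / 75.1 = 2.82 K.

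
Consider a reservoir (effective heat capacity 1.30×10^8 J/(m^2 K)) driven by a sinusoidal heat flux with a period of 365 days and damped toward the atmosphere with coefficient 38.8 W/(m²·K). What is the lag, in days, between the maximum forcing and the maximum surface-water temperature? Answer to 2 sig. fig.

34 days

Areal heat capacity C = 1.30×10^8 J/(m^2 K) (given).
ω = 2π / 3.15×10^7 s = 1.99×10^-7 s⁻¹.
Phase lag φ = arctan(Cω/λ) = arctan(25.9/38.8) = 0.589 rad.
Time lag = φ / ω = 0.589 / 1.99×10^-7 = 2.95×10^6 s = 34.2 days.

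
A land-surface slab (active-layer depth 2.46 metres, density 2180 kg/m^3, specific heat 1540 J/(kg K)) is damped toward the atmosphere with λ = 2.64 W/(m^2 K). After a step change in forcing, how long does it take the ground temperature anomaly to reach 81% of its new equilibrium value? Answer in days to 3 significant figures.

Areal heat capacity C = ρ c_p D = 2180 × 1540 × 2.46 = 8.26×10^6 J m⁻² K⁻¹.
τ = C / λ = 8.26×10^6 / 2.64 = 3.13×10^6 s.
Fraction reached: 1 − e^(−t/τ) = 0.81 ⇒ t = −τ ln(1 − 0.81) = τ × 1.66.
t = 5.20×10^6 s = 60.1 days.

60.1 days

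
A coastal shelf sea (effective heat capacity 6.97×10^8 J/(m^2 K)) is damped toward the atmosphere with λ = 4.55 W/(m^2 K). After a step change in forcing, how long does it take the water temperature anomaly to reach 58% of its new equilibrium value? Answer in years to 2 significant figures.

Areal heat capacity C = 6.97×10^8 J/(m^2 K) (given).
τ = C / λ = 6.97×10^8 / 4.55 = 1.53×10^8 s.
Fraction reached: 1 − e^(−t/τ) = 0.58 ⇒ t = −τ ln(1 − 0.58) = τ × 0.868.
t = 1.33×10^8 s = 4.21 years.

4.2 years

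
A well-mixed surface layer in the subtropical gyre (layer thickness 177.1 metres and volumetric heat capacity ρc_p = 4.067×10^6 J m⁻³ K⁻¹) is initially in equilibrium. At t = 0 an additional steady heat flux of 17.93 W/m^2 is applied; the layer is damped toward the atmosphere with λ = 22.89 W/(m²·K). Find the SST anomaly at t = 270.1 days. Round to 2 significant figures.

Areal heat capacity C = ρc_p × D = 4.067×10^6 × 177.1 = 7.20×10^8 J m⁻² K⁻¹.
τ = C / λ = 7.20×10^8 / 22.89 = 3.15×10^7 s.
Equilibrium anomaly ΔT_eq = F / λ = 17.93 / 22.89 = 0.783 K.
t = 270.1 days = 2.33×10^7 s, so t/τ = 0.742.
ΔT(t) = ΔT_eq (1 − e^(−t/τ)) = 0.783 × (1 − e^−0.742) = 0.410 K.

0.41 K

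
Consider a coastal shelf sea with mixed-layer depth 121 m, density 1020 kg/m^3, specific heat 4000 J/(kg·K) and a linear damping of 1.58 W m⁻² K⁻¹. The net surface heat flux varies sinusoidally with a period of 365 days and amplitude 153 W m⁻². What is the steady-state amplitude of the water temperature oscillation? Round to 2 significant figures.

1.6 K

Areal heat capacity C = ρ c_p D = 1020 × 4000 × 121 = 4.94×10^8 J m⁻² K⁻¹.
Angular frequency ω = 2π / T = 2π / 3.15×10^7 s = 1.99×10^-7 s⁻¹.
√((Cω)² + λ²) = √((98.4)² + 1.58²) = 98.4 W/(m²·K).
Amplitude A = F₀ / √((Cω)²+λ²) = 153 / 98.4 = 1.56 K.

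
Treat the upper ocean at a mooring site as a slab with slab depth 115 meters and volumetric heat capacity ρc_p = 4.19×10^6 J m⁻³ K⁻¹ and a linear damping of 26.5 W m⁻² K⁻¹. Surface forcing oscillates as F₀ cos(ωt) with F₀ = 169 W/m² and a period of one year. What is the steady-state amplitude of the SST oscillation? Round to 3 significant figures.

1.70 K

Areal heat capacity C = ρc_p × D = 4.19×10^6 × 115 = 4.82×10^8 J/(m²·K).
Angular frequency ω = 2π / T = 2π / 3.15×10^7 s = 1.99×10^-7 s⁻¹.
√((Cω)² + λ²) = √((96.0)² + 26.5²) = 99.6 W/(m²·K).
Amplitude A = F₀ / √((Cω)²+λ²) = 169 / 99.6 = 1.70 K.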